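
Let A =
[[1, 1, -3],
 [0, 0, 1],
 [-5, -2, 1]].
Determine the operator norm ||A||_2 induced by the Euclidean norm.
||A||_2 ≈ 5.8674 (= sqrt(largest eigenvalue of A^T A))

||A||_2 = sigma_max(A) = sqrt(lambda_max(A^T A)). Form the symmetric matrix M = A^T A =
[[26, 11, -8],
 [11, 5, -5],
 [-8, -5, 11]].
Its characteristic polynomial (trace, sum of principal 2x2 minors, determinant of M give the coefficients) is
  p(λ) = det(λ I - M) = λ^3 - 42λ^2 + 261λ - 9.
No integer candidate from the rational root theorem (±divisors of 9) is a root, so the roots are irrational. The cubic discriminant is Δ = 48153609 > 0, so there are three distinct real roots. p(0) = -9 and p(1) = 211 have opposite signs, so a root lies in (0, 1); Newton's method refines it to λ ≈ 0.0347. p(7) = 103 and p(8) = -97 have opposite signs, so a root lies in (7, 8); Newton's method refines it to λ ≈ 7.5392. p(34) = -383 and p(35) = 551 have opposite signs, so a root lies in (34, 35); Newton's method refines it to λ ≈ 34.4261. Check (Vieta): the three roots sum to 42, matching tr M = 42.
So the eigenvalues of A^T A are ≈ 0.0347, 7.5392, 34.4261 (all ≥ 0, as they must be for A^T A). The largest is λ_max ≈ 34.4261, hence ||A||_2 = sqrt(λ_max) ≈ 5.8674.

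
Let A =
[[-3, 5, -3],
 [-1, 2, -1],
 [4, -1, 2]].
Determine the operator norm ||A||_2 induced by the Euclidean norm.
||A||_2 ≈ 7.9407 (= sqrt(largest eigenvalue of A^T A))

||A||_2 = sigma_max(A) = sqrt(lambda_max(A^T A)). Form the symmetric matrix M = A^T A =
[[26, -21, 18],
 [-21, 30, -19],
 [18, -19, 14]].
Its characteristic polynomial (trace, sum of principal 2x2 minors, determinant of M give the coefficients) is
  p(λ) = det(λ I - M) = λ^3 - 70λ^2 + 438λ - 4.
No integer candidate from the rational root theorem (±divisors of 4) is a root, so the roots are irrational. The cubic discriminant is Δ = 600644000 > 0, so there are three distinct real roots. p(0) = -4 and p(1) = 365 have opposite signs, so a root lies in (0, 1); Newton's method refines it to λ ≈ 0.0091. p(6) = 320 and p(7) = -25 have opposite signs, so a root lies in (6, 7); Newton's method refines it to λ ≈ 6.9362. p(63) = -193 and p(64) = 3452 have opposite signs, so a root lies in (63, 64); Newton's method refines it to λ ≈ 63.0547. Check (Vieta): the three roots sum to 70, matching tr M = 70.
So the eigenvalues of A^T A are ≈ 0.0091, 6.9362, 63.0547 (all ≥ 0, as they must be for A^T A). The largest is λ_max ≈ 63.0547, hence ||A||_2 = sqrt(λ_max) ≈ 7.9407.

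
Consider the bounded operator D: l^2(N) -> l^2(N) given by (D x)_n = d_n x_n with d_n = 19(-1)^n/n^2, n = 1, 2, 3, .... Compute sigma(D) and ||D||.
sigma(D) = {19(-1)^n/n^2 : n ≥ 1} ∪ {0}; ||D|| = 19

A bounded diagonal operator on l^2 with diagonal entries d_n has spectrum equal to the closure of {d_n : n ≥ 1}: every d_n is an eigenvalue (with eigenvector e_n), so {d_n} ⊂ sigma(D); the spectrum is closed, so its closure is too; and for lambda not in the closure, (D - lambda I) has bounded inverse (the diagonal entries 1/(d_n - lambda) are bounded). For our sequence d_n = 19(-1)^n/n^2, n = 1, 2, 3, ...:
  - {d_n} = {19(-1)^n/n^2 : n ≥ 1}; the only limit point is 0
  - closure = {19(-1)^n/n^2 : n ≥ 1} ∪ {0}
For the norm: a diagonal operator has ||D|| = sup_n |d_n|. Here |d_n| = 19/n^2 is decreasing, so sup_n |d_n| = |d_1| = 19. So ||D|| = 19.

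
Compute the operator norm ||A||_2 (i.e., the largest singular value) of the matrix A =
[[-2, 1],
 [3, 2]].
||A||_2 = sqrt((18 + sqrt(128))/2) ≈ 3.8284 (= sqrt(largest eigenvalue of A^T A))

||A||_2 = sigma_max(A) = sqrt(lambda_max(A^T A)). Form the symmetric matrix M = A^T A =
[[13, 4],
 [4, 5]].
Its characteristic polynomial (trace, determinant of M give the coefficients) is
  p(λ) = det(λ I - M) = λ^2 - 18λ + 49.
For λ^2 - 18λ + 49 the discriminant is 128. It is nonnegative but not a perfect square, so the roots are real and irrational: λ = (18 ± sqrt(128))/2 ≈ 14.6569, 3.3431.
So the eigenvalues of A^T A are ≈ 3.3431, 14.6569 (all ≥ 0, as they must be for A^T A). The largest is λ_max = (18 + sqrt(128))/2 ≈ 14.6569, hence ||A||_2 = sqrt(λ_max) = sqrt((18 + sqrt(128))/2) ≈ 3.8284.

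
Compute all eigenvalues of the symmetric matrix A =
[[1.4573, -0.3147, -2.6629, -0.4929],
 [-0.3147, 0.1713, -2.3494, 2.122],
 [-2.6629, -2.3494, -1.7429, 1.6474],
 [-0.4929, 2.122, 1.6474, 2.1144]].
sigma(A) ≈ {-5, 0, 3, 4}

A is real symmetric, so its spectrum consists of real eigenvalues. Expanding the characteristic polynomial of the displayed matrix gives
  det(λ I - A) = p(λ) = λ^4 + (-2)λ^3 + (-23)λ^2 + (60.0012)λ + (0).
Solving p(λ) = 0 yields eigenvalues ≈ -5, 0, 3, 4. (A is shown rounded to 4 decimals, so these recover the underlying integer eigenvalues to within that precision.)
Verification: the trace of A = 2 equals the sum of eigenvalues 2, and det(A) ≈ -0.0004 matches the eigenvalue product 0.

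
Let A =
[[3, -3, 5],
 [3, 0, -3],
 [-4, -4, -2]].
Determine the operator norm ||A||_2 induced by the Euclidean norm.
||A||_2 ≈ 7.0827 (= sqrt(largest eigenvalue of A^T A))

||A||_2 = sigma_max(A) = sqrt(lambda_max(A^T A)). Form the symmetric matrix M = A^T A =
[[34, 7, 14],
 [7, 25, -7],
 [14, -7, 38]].
Its characteristic polynomial (trace, sum of principal 2x2 minors, determinant of M give the coefficients) is
  p(λ) = det(λ I - M) = λ^3 - 97λ^2 + 2798λ - 22500.
No integer candidate from the rational root theorem (±divisors of 22500) is a root, so the roots are irrational. The cubic discriminant is Δ = 151352468 > 0, so there are three distinct real roots. p(13) = -322 and p(14) = 404 have opposite signs, so a root lies in (13, 14); Newton's method refines it to λ ≈ 13.4245. p(33) = 138 and p(34) = -196 have opposite signs, so a root lies in (33, 34); Newton's method refines it to λ ≈ 33.4107. p(50) = -100 and p(51) = 552 have opposite signs, so a root lies in (50, 51); Newton's method refines it to λ ≈ 50.1648. Check (Vieta): the three roots sum to 97, matching tr M = 97.
So the eigenvalues of A^T A are ≈ 13.4245, 33.4107, 50.1648 (all ≥ 0, as they must be for A^T A). The largest is λ_max ≈ 50.1648, hence ||A||_2 = sqrt(λ_max) ≈ 7.0827.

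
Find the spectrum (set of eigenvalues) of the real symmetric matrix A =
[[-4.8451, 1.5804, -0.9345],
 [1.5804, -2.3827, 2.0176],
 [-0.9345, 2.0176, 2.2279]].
sigma(A) ≈ {-6, -2, 3}

A is real symmetric, so its spectrum consists of real eigenvalues. Expanding the characteristic polynomial of the displayed matrix gives
  det(λ I - A) = p(λ) = λ^3 + (5)λ^2 + (-12)λ + (-36).
Solving p(λ) = 0 yields eigenvalues ≈ -6, -2, 3. (A is shown rounded to 4 decimals, so these recover the underlying integer eigenvalues to within that precision.)
Verification: the trace of A = -5 equals the sum of eigenvalues -5, and det(A) ≈ 35.9995 matches the eigenvalue product 36.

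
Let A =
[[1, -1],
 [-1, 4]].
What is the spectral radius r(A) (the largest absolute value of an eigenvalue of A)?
r(A) = (5 + sqrt(13))/2 ≈ 4.3028

The eigenvalues of A are the roots of its characteristic polynomial. With M = A (coefficients from the trace and determinant):
  p(λ) = det(λ I - M) = λ^2 - 5λ + 3.
For λ^2 - 5λ + 3 the discriminant is 13. It is nonnegative but not a perfect square, so the roots are real and irrational: λ = (5 ± sqrt(13))/2 ≈ 4.3028, 0.6972.
Thus the eigenvalues (to 4 decimals) are 4.3028 (modulus 4.3028); 0.6972 (modulus 0.6972). The spectral radius is the largest modulus: r(A) = (5 + sqrt(13))/2 ≈ 4.3028. (Cross-check: r(A) ≤ ||A||_2 ≈ 4.3028; equality holds whenever A is normal, though it can also hold for some non-normal A.)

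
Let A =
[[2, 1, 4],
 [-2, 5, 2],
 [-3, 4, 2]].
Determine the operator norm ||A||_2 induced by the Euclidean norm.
||A||_2 ≈ 7.9834 (= sqrt(largest eigenvalue of A^T A))

||A||_2 = sigma_max(A) = sqrt(lambda_max(A^T A)). Form the symmetric matrix M = A^T A =
[[17, -20, -2],
 [-20, 42, 22],
 [-2, 22, 24]].
Its characteristic polynomial (trace, sum of principal 2x2 minors, determinant of M give the coefficients) is
  p(λ) = det(λ I - M) = λ^3 - 83λ^2 + 1242λ - 900.
No integer candidate from the rational root theorem (±divisors of 900) is a root, so the roots are irrational. The cubic discriminant is Δ = 2552955444 > 0, so there are three distinct real roots. p(0) = -900 and p(1) = 260 have opposite signs, so a root lies in (0, 1); Newton's method refines it to λ ≈ 0.7632. p(18) = 396 and p(19) = -406 have opposite signs, so a root lies in (18, 19); Newton's method refines it to λ ≈ 18.5023. p(63) = -2034 and p(64) = 764 have opposite signs, so a root lies in (63, 64); Newton's method refines it to λ ≈ 63.7345. Check (Vieta): the three roots sum to 83, matching tr M = 83.
So the eigenvalues of A^T A are ≈ 0.7632, 18.5023, 63.7345 (all ≥ 0, as they must be for A^T A). The largest is λ_max ≈ 63.7345, hence ||A||_2 = sqrt(λ_max) ≈ 7.9834.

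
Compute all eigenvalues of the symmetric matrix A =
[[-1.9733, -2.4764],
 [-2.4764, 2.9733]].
sigma(A) ≈ {-3, 4}

A is real symmetric, so its spectrum consists of real eigenvalues. Expanding the characteristic polynomial of the displayed matrix gives
  det(λ I - A) = p(λ) = λ^2 + (-1)λ + (-12).
Solving p(λ) = 0 yields eigenvalues ≈ -3, 4. (A is shown rounded to 4 decimals, so these recover the underlying integer eigenvalues to within that precision.)
Verification: the trace of A = 1 equals the sum of eigenvalues 1, and det(A) ≈ -11.9998 matches the eigenvalue product -12.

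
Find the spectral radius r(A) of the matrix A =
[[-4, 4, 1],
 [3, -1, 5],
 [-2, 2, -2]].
r(A) ≈ 7.4451

The eigenvalues of A are the roots of its characteristic polynomial. With M = A (coefficients from the trace, the sum of principal 2x2 minors, and det A):
  p(λ) = det(λ I - M) = λ^3 + 7λ^2 - 6λ - 20.
No integer candidate from the rational root theorem (±divisors of 20) is a root, so the roots are irrational. The cubic discriminant is Δ = 34388 > 0, so there are three distinct real roots. p(-8) = -36 and p(-7) = 22 have opposite signs, so a root lies in (-8, -7); Newton's method refines it to λ ≈ -7.4451. p(-2) = 12 and p(-1) = -8 have opposite signs, so a root lies in (-2, -1); Newton's method refines it to λ ≈ -1.4315. p(1) = -18 and p(2) = 4 have opposite signs, so a root lies in (1, 2); Newton's method refines it to λ ≈ 1.8766. Check (Vieta): the three roots sum to -7, matching tr M = -7.
Thus the eigenvalues (to 4 decimals) are -7.4451 (modulus 7.4451); -1.4315 (modulus 1.4315); 1.8766 (modulus 1.8766). The spectral radius is the largest modulus: r(A) ≈ 7.4451. (Cross-check: r(A) ≤ ||A||_2 ≈ 7.5263; equality holds whenever A is normal, though it can also hold for some non-normal A.)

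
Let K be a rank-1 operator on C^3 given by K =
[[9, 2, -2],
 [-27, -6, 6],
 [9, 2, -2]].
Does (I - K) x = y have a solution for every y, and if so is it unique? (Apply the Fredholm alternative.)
(I - K) is singular (det(I - K) = 0, i.e. 1 ∈ sigma(K)). (I - K) x = y is solvable iff y ⊥ ker((I - K)^*) = span{(9, 2, -2)}, i.e. iff 9y_1 + 2y_2 - 2y_3 = 0. When solvable, the solutions are x = y + c·(1, -3, 1), c arbitrary (ker(I - K) = span{(1, -3, 1)}, dimension 1).

K has rank 1, so it is an outer product K = u v^T: every row of K is a multiple of one row vector. Reading off the entries, u = (1, -3, 1) and v = (9, 2, -2) (row i of K equals u_i·v^T). A rank-one matrix u v^T satisfies K u = u (v·u) and kills the (2)-dimensional subspace v^⊥, so its characteristic polynomial is lambda^2 (lambda - v·u) with v·u = tr K = 1. Hence the eigenvalues of I - K are 1 (multiplicity 2) and 1 - (1) = 0, so det(I - K) = 0. (Direct check: I - K =
[[-8, -2, 2],
 [27, 7, -6],
 [-9, -2, 3]]
has determinant 0.) So 1 is an eigenvalue of K and (I - K) is not invertible. The finite-dimensional Fredholm alternative says: either (I - K) is invertible, or ker(I - K) ≠ {0} and then range(I - K) = ker((I - K)^*)^⊥, with dim ker(I - K) = dim ker((I - K)^*). We are in the second case, so we need both kernels. Kernel of I - K: (I - K) u = u - u (v·u) = u - u = 0, so ker(I - K) = span{u} = span{(1, -3, 1)} (it is exactly 1-dimensional because rank(I - K) = 2). Kernel of the adjoint: K is real, so (I - K)^* = I - K^T = I - v u^T, and (I - v u^T) v = v - v (u·v) = 0; hence ker((I - K)^*) = span{v} = span{(9, 2, -2)}. Therefore (I - K) x = y is solvable iff <y, v> = 0, i.e. iff 9y_1 + 2y_2 - 2y_3 = 0. When this holds, K y = u (v·y) = 0, so (I - K) y = y and x = y is a particular solution; the full solution set is the line x = y + c·u = y + c·(1, -3, 1), c ∈ C.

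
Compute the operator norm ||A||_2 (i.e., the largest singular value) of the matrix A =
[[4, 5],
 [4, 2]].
||A||_2 = sqrt((61 + sqrt(3145))/2) ≈ 7.6512 (= sqrt(largest eigenvalue of A^T A))

||A||_2 = sigma_max(A) = sqrt(lambda_max(A^T A)). Form the symmetric matrix M = A^T A =
[[32, 28],
 [28, 29]].
Its characteristic polynomial (trace, determinant of M give the coefficients) is
  p(λ) = det(λ I - M) = λ^2 - 61λ + 144.
For λ^2 - 61λ + 144 the discriminant is 3145. It is nonnegative but not a perfect square, so the roots are real and irrational: λ = (61 ± sqrt(3145))/2 ≈ 58.5401, 2.4599.
So the eigenvalues of A^T A are ≈ 2.4599, 58.5401 (all ≥ 0, as they must be for A^T A). The largest is λ_max = (61 + sqrt(3145))/2 ≈ 58.5401, hence ||A||_2 = sqrt(λ_max) = sqrt((61 + sqrt(3145))/2) ≈ 7.6512.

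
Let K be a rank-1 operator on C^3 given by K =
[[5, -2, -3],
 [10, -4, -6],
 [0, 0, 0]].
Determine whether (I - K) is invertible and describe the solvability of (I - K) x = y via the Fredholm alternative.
(I - K) is singular (det(I - K) = 0, i.e. 1 ∈ sigma(K)). (I - K) x = y is solvable iff y ⊥ ker((I - K)^*) = span{(5, -2, -3)}, i.e. iff 5y_1 - 2y_2 - 3y_3 = 0. When solvable, the solutions are x = y + c·(1, 2, 0), c arbitrary (ker(I - K) = span{(1, 2, 0)}, dimension 1).

K has rank 1, so it is an outer product K = u v^T: every row of K is a multiple of one row vector. Reading off the entries, u = (1, 2, 0) and v = (5, -2, -3) (row i of K equals u_i·v^T). A rank-one matrix u v^T satisfies K u = u (v·u) and kills the (2)-dimensional subspace v^⊥, so its characteristic polynomial is lambda^2 (lambda - v·u) with v·u = tr K = 1. Hence the eigenvalues of I - K are 1 (multiplicity 2) and 1 - (1) = 0, so det(I - K) = 0. (Direct check: I - K =
[[-4, 2, 3],
 [-10, 5, 6],
 [0, 0, 1]]
has determinant 0.) So 1 is an eigenvalue of K and (I - K) is not invertible. The finite-dimensional Fredholm alternative says: either (I - K) is invertible, or ker(I - K) ≠ {0} and then range(I - K) = ker((I - K)^*)^⊥, with dim ker(I - K) = dim ker((I - K)^*). We are in the second case, so we need both kernels. Kernel of I - K: (I - K) u = u - u (v·u) = u - u = 0, so ker(I - K) = span{u} = span{(1, 2, 0)} (it is exactly 1-dimensional because rank(I - K) = 2). Kernel of the adjoint: K is real, so (I - K)^* = I - K^T = I - v u^T, and (I - v u^T) v = v - v (u·v) = 0; hence ker((I - K)^*) = span{v} = span{(5, -2, -3)}. Therefore (I - K) x = y is solvable iff <y, v> = 0, i.e. iff 5y_1 - 2y_2 - 3y_3 = 0. When this holds, K y = u (v·y) = 0, so (I - K) y = y and x = y is a particular solution; the full solution set is the line x = y + c·u = y + c·(1, 2, 0), c ∈ C.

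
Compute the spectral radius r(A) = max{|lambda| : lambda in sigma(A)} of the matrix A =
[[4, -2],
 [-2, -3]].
r(A) = (1 + sqrt(65))/2 ≈ 4.5311

The eigenvalues of A are the roots of its characteristic polynomial. With M = A (coefficients from the trace and determinant):
  p(λ) = det(λ I - M) = λ^2 - λ - 16.
For λ^2 - λ - 16 the discriminant is 65. It is nonnegative but not a perfect square, so the roots are real and irrational: λ = (1 ± sqrt(65))/2 ≈ 4.5311, -3.5311.
Thus the eigenvalues (to 4 decimals) are 4.5311 (modulus 4.5311); -3.5311 (modulus 3.5311). The spectral radius is the largest modulus: r(A) = (1 + sqrt(65))/2 ≈ 4.5311. (Cross-check: r(A) ≤ ||A||_2 ≈ 4.5311; equality holds whenever A is normal, though it can also hold for some non-normal A.)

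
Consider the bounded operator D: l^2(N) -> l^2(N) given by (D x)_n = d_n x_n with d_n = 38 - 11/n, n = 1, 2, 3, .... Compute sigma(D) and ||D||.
sigma(D) = {38 - 11/n : n ≥ 1} ∪ {38}; ||D|| = 38

A bounded diagonal operator on l^2 with diagonal entries d_n has spectrum equal to the closure of {d_n : n ≥ 1}: every d_n is an eigenvalue (with eigenvector e_n), so {d_n} ⊂ sigma(D); the spectrum is closed, so its closure is too; and for lambda not in the closure, (D - lambda I) has bounded inverse (the diagonal entries 1/(d_n - lambda) are bounded). For our sequence d_n = 38 - 11/n, n = 1, 2, 3, ...:
  - {d_n} = {38 - 11/n : n ≥ 1}; the only limit point is 38
  - closure = {38 - 11/n : n ≥ 1} ∪ {38}
For the norm: a diagonal operator has ||D|| = sup_n |d_n|. Here d_n = 38 - 11/n increases monotonically from d_1 = 27 toward 38, with all terms in [27, 38); so sup_n |d_n| = 38 (the supremum is the limit, not attained). So ||D|| = 38.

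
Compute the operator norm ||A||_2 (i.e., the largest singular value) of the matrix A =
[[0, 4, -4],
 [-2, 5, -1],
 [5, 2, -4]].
||A||_2 ≈ 8.4773 (= sqrt(largest eigenvalue of A^T A))

||A||_2 = sigma_max(A) = sqrt(lambda_max(A^T A)). Form the symmetric matrix M = A^T A =
[[29, 0, -18],
 [0, 45, -29],
 [-18, -29, 33]].
Its characteristic polynomial (trace, sum of principal 2x2 minors, determinant of M give the coefficients) is
  p(λ) = det(λ I - M) = λ^3 - 107λ^2 + 2582λ - 4096.
No integer candidate from the rational root theorem (±divisors of 4096) is a root, so the roots are irrational. The cubic discriminant is Δ = 7318437732 > 0, so there are three distinct real roots. p(1) = -1620 and p(2) = 648 have opposite signs, so a root lies in (1, 2); Newton's method refines it to λ ≈ 1.7049. p(33) = 524 and p(34) = -696 have opposite signs, so a root lies in (33, 34); Newton's method refines it to λ ≈ 33.4308. p(71) = -2250 and p(72) = 368 have opposite signs, so a root lies in (71, 72); Newton's method refines it to λ ≈ 71.8643. Check (Vieta): the three roots sum to 107, matching tr M = 107.
So the eigenvalues of A^T A are ≈ 1.7049, 33.4308, 71.8643 (all ≥ 0, as they must be for A^T A). The largest is λ_max ≈ 71.8643, hence ||A||_2 = sqrt(λ_max) ≈ 8.4773.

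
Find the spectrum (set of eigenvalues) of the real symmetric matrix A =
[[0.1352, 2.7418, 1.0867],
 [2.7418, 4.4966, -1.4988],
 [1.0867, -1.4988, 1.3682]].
sigma(A) ≈ {-2, 2, 6}

A is real symmetric, so its spectrum consists of real eigenvalues. Expanding the characteristic polynomial of the displayed matrix gives
  det(λ I - A) = p(λ) = λ^3 + (-6)λ^2 + (-4)λ + (23.9988).
Solving p(λ) = 0 yields eigenvalues ≈ -2, 2, 6. (A is shown rounded to 4 decimals, so these recover the underlying integer eigenvalues to within that precision.)
Verification: the trace of A = 6 equals the sum of eigenvalues 6, and det(A) ≈ -23.9988 matches the eigenvalue product -24.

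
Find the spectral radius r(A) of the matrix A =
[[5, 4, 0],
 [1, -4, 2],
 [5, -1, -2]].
r(A) ≈ 5.8936

The eigenvalues of A are the roots of its characteristic polynomial. With M = A (coefficients from the trace, the sum of principal 2x2 minors, and det A):
  p(λ) = det(λ I - M) = λ^3 + λ^2 - 24λ - 98.
No integer candidate from the rational root theorem (±divisors of 98) is a root, so the roots are irrational. The cubic discriminant is Δ = -160708 < 0, so there is one real root and a complex-conjugate pair. p(5) = -68 and p(6) = 10 have opposite signs, so a root lies in (5, 6); Newton's method refines it to λ ≈ 5.8936. Dividing out (λ - (5.8936)) leaves approximately λ^2 + 6.8936λ + 16.6282. For λ^2 + 6.8936λ + 16.6282 the discriminant is -18.991. It is negative, so the remaining roots are the complex-conjugate pair λ ≈ -3.4468 ± 2.1789i. Their product equals the constant term, so |λ|^2 ≈ 16.6282 and |λ| ≈ 4.0778.
Thus the eigenvalues (to 4 decimals) are 5.8936 (modulus 5.8936); -3.4468 ± 2.1789i (modulus 4.0778). The spectral radius is the largest modulus: r(A) ≈ 5.8936. (Cross-check: r(A) ≤ ||A||_2 ≈ 7.6245; equality holds whenever A is normal, though it can also hold for some non-normal A.)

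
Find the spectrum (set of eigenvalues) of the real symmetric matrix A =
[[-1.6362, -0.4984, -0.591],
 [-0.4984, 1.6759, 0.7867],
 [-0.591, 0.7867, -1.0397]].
sigma(A) ≈ {-2, -1, 2}

A is real symmetric, so its spectrum consists of real eigenvalues. Expanding the characteristic polynomial of the displayed matrix gives
  det(λ I - A) = p(λ) = λ^3 + (1)λ^2 + (-4)λ + (-4).
Solving p(λ) = 0 yields eigenvalues ≈ -2, -1, 2. (A is shown rounded to 4 decimals, so these recover the underlying integer eigenvalues to within that precision.)
Verification: the trace of A = -1 equals the sum of eigenvalues -1, and det(A) ≈ 4.0000 matches the eigenvalue product 4.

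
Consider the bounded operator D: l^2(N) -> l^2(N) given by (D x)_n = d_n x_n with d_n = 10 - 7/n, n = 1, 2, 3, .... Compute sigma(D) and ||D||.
sigma(D) = {10 - 7/n : n ≥ 1} ∪ {10}; ||D|| = 10

A bounded diagonal operator on l^2 with diagonal entries d_n has spectrum equal to the closure of {d_n : n ≥ 1}: every d_n is an eigenvalue (with eigenvector e_n), so {d_n} ⊂ sigma(D); the spectrum is closed, so its closure is too; and for lambda not in the closure, (D - lambda I) has bounded inverse (the diagonal entries 1/(d_n - lambda) are bounded). For our sequence d_n = 10 - 7/n, n = 1, 2, 3, ...:
  - {d_n} = {10 - 7/n : n ≥ 1}; the only limit point is 10
  - closure = {10 - 7/n : n ≥ 1} ∪ {10}
For the norm: a diagonal operator has ||D|| = sup_n |d_n|. Here d_n = 10 - 7/n increases monotonically from d_1 = 3 toward 10, with all terms in [3, 10); so sup_n |d_n| = 10 (the supremum is the limit, not attained). So ||D|| = 10.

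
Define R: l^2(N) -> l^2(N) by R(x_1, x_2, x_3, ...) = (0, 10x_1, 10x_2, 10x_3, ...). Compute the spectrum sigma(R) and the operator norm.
sigma(R) = closed disk {z in C : |z| ≤ 10}; ||R|| = 10

Note R = 10·U where U is the unit right shift (U x)_k = x_{k-1} (with x_0 := 0); so ||R|| = 10||U|| and sigma(R) = 10·sigma(U). ||R x||^2 = sum_{k≥1} |10x_k|^2 = 100||x||^2, so ||R|| = 10 and sigma(R) ⊂ {|z| ≤ 10}. For any |lambda| < 10, the equation (R - lambda I) x = 0 forces x_1 = 0, then 10x_k = lambda x_{k+1} ⇒ x = 0, so R has no eigenvalues. But (R - lambda I) is not surjective for |lambda| < 10: solving (R - lambda I) x = e_1 would require x_n proportional to (lambda/10)^(-n), which is not in l^2. So every |lambda| < 10 lies in the residual spectrum. The boundary |lambda| = 10 is in the approximate point spectrum (the spectrum is closed). Hence sigma(R) is the closed disk of radius 10.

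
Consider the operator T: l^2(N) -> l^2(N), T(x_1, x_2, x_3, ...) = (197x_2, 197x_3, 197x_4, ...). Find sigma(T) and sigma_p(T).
sigma(T) = closed disk {z in C : |z| ≤ 197}; sigma_p(T) = open disk {z in C : |z| < 197}

Note T = 197·V where V is the unit left shift (V x)_k = x_{k+1}; so sigma(T) = 197·sigma(V) and ||T|| = 197||V||. ||T x||^2 = 38809sum_{k≥2} |x_k|^2 ≤ 38809||x||^2, with equality on {x : x_1 = 0}, so ||T|| = 197. For any lambda with |lambda| < 197, set r = lambda/197 (|r| < 1); the vector x = (1, r, r^2, ...) is in l^2 and satisfies T x = 197(r, r^2, ...) = lambda x, so lambda is an eigenvalue. On the boundary |lambda| = 197 the geometric series diverges, so no l^2 eigenvector exists, but these lambda lie in the approximate point spectrum. Hence sigma(T) is the closed disk of radius 197 and sigma_p(T) is the open disk.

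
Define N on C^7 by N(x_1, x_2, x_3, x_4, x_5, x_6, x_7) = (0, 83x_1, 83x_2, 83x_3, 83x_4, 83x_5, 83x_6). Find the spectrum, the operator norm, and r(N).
sigma(N) = {0}; ||N|| = 83; r(N) = 0. (N is nilpotent with N^7 = 0.)

On C^7, N is a strictly lower-triangular matrix with 83 on the subdiagonal and zeros elsewhere, so its characteristic polynomial is lambda^7 and every eigenvalue is 0: sigma(N) = {0}. For the operator norm, N e_i = 83e_{i+1} for i = 1, ..., 6 and N e_7 = 0, so the singular values of N are 83 (with multiplicity 6) and 0; hence ||N|| = 83. The spectral radius r(N) = max|lambda| = 0. Note ||N|| > r(N) — characteristic of non-normal nilpotent operators. Indeed N^7 = 0.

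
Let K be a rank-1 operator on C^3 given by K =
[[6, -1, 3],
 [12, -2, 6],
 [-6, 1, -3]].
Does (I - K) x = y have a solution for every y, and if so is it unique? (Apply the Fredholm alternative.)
(I - K) is singular (det(I - K) = 0, i.e. 1 ∈ sigma(K)). (I - K) x = y is solvable iff y ⊥ ker((I - K)^*) = span{(6, -1, 3)}, i.e. iff 6y_1 - y_2 + 3y_3 = 0. When solvable, the solutions are x = y + c·(1, 2, -1), c arbitrary (ker(I - K) = span{(1, 2, -1)}, dimension 1).

K has rank 1, so it is an outer product K = u v^T: every row of K is a multiple of one row vector. Reading off the entries, u = (1, 2, -1) and v = (6, -1, 3) (row i of K equals u_i·v^T). A rank-one matrix u v^T satisfies K u = u (v·u) and kills the (2)-dimensional subspace v^⊥, so its characteristic polynomial is lambda^2 (lambda - v·u) with v·u = tr K = 1. Hence the eigenvalues of I - K are 1 (multiplicity 2) and 1 - (1) = 0, so det(I - K) = 0. (Direct check: I - K =
[[-5, 1, -3],
 [-12, 3, -6],
 [6, -1, 4]]
has determinant 0.) So 1 is an eigenvalue of K and (I - K) is not invertible. The finite-dimensional Fredholm alternative says: either (I - K) is invertible, or ker(I - K) ≠ {0} and then range(I - K) = ker((I - K)^*)^⊥, with dim ker(I - K) = dim ker((I - K)^*). We are in the second case, so we need both kernels. Kernel of I - K: (I - K) u = u - u (v·u) = u - u = 0, so ker(I - K) = span{u} = span{(1, 2, -1)} (it is exactly 1-dimensional because rank(I - K) = 2). Kernel of the adjoint: K is real, so (I - K)^* = I - K^T = I - v u^T, and (I - v u^T) v = v - v (u·v) = 0; hence ker((I - K)^*) = span{v} = span{(6, -1, 3)}. Therefore (I - K) x = y is solvable iff <y, v> = 0, i.e. iff 6y_1 - y_2 + 3y_3 = 0. When this holds, K y = u (v·y) = 0, so (I - K) y = y and x = y is a particular solution; the full solution set is the line x = y + c·u = y + c·(1, 2, -1), c ∈ C.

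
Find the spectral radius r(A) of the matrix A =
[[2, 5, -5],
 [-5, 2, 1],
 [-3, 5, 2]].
r(A) ≈ 6.4442

The eigenvalues of A are the roots of its characteristic polynomial. With M = A (coefficients from the trace, the sum of principal 2x2 minors, and det A):
  p(λ) = det(λ I - M) = λ^3 - 6λ^2 + 17λ - 128.
No integer candidate from the rational root theorem (±divisors of 128) is a root, so the roots are irrational. The cubic discriminant is Δ = -327200 < 0, so there is one real root and a complex-conjugate pair. p(6) = -26 and p(7) = 40 have opposite signs, so a root lies in (6, 7); Newton's method refines it to λ ≈ 6.4442. Dividing out (λ - (6.4442)) leaves approximately λ^2 + 0.4442λ + 19.8627. For λ^2 + 0.4442λ + 19.8627 the discriminant is -79.2536. It is negative, so the remaining roots are the complex-conjugate pair λ ≈ -0.2221 ± 4.4512i. Their product equals the constant term, so |λ|^2 ≈ 19.8627 and |λ| ≈ 4.4568.
Thus the eigenvalues (to 4 decimals) are 6.4442 (modulus 6.4442); -0.2221 ± 4.4512i (modulus 4.4568). The spectral radius is the largest modulus: r(A) ≈ 6.4442. (Cross-check: r(A) ≤ ||A||_2 ≈ 7.9377; equality holds whenever A is normal, though it can also hold for some non-normal A.)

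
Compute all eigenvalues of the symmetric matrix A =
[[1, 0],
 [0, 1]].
sigma(A) ≈ {1} (1 with multiplicity 2)

A is real symmetric, so its spectrum consists of real eigenvalues. Expanding the characteristic polynomial of the displayed matrix gives
  det(λ I - A) = p(λ) = λ^2 + (-2)λ + (1).
Solving p(λ) = 0 yields eigenvalues ≈ 1, 1. (A is shown rounded to 4 decimals, so these recover the underlying integer eigenvalues to within that precision.)
Verification: the trace of A = 2 equals the sum of eigenvalues 2, and det(A) ≈ 1.0000 matches the eigenvalue product 1.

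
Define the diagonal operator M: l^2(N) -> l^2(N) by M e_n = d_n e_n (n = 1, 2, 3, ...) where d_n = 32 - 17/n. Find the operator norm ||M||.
||M|| = 32

For a diagonal operator on l^2 with entries d_n, ||M|| = sup_n |d_n|. Here d_1 = 15, d_2 = 47/2, ..., and d_n = 32 - 17/n increases monotonically toward 32. All terms lie in [15, 32), so |d_n| = d_n and the supremum is the limit 32, which is not attained by any individual d_n. Hence ||M|| = 32.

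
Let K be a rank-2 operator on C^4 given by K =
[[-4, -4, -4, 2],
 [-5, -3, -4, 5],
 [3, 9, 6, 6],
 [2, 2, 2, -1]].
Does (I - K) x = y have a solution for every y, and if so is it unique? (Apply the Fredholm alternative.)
(I - K) is invertible (det(I - K) = -24 ≠ 0), so for every y in C^4 the equation (I - K) x = y has a unique solution.

K has rank 2 and factors as K = U V^T = u1 v1^T + u2 v2^T with u1 = (-2, -2, 3, 1), v1 = (2, 2, 2, -1), u2 = (0, 1, 3, 0), v2 = (-1, 1, 0, 3) (multiplying out reproduces the displayed K). The nonzero eigenvalues of U V^T coincide with those of the 2 x 2 matrix G = V^T U = [[v1·u1, v1·u2], [v2·u1, v2·u2]] = [[-3, 8], [3, 1]], and by the Sylvester determinant identity det(I_4 - U V^T) = det(I_2 - V^T U) = det([[4, -8], [-3, 0]]) = (4)(0) - (-8)(-3) = -24. (Direct check: I - K =
[[5, 4, 4, -2],
 [5, 4, 4, -5],
 [-3, -9, -5, -6],
 [-2, -2, -2, 2]]
has determinant -24.) The finite-dimensional Fredholm alternative says: either (I - K) is invertible, or ker(I - K) ≠ {0} and then range(I - K) = ker((I - K)^*)^⊥, with dim ker(I - K) = dim ker((I - K)^*). Since det(I - K) ≠ 0, 1 is not an eigenvalue of K and ker(I - K) = {0}, so we are in the first case: for every y there is a unique x = (I - K)^(-1) y. (Explicitly, by the Woodbury identity, (I - U V^T)^(-1) = I + U (I_2 - G)^(-1) V^T.)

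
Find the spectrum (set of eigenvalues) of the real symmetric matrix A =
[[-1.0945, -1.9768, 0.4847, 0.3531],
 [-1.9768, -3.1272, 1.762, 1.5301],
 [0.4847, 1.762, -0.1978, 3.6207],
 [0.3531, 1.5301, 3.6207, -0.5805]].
sigma(A) ≈ {-5, -4, 0, 4}

A is real symmetric, so its spectrum consists of real eigenvalues. Expanding the characteristic polynomial of the displayed matrix gives
  det(λ I - A) = p(λ) = λ^4 + (5)λ^3 + (-16)λ^2 + (-79.9983)λ + (-0.0047).
Solving p(λ) = 0 yields eigenvalues ≈ -5, -4, 0, 4. (A is shown rounded to 4 decimals, so these recover the underlying integer eigenvalues to within that precision.)
Verification: the trace of A = -5 equals the sum of eigenvalues -5, and det(A) ≈ -0.0047 matches the eigenvalue product 0.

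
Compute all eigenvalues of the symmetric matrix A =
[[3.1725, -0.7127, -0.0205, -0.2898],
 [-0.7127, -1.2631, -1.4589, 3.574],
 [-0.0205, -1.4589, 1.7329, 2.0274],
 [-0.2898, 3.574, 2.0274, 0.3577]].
sigma(A) ≈ {-5, 2, 3, 4}

A is real symmetric, so its spectrum consists of real eigenvalues. Expanding the characteristic polynomial of the displayed matrix gives
  det(λ I - A) = p(λ) = λ^4 + (-4)λ^3 + (-19)λ^2 + (106)λ + (-120).
Solving p(λ) = 0 yields eigenvalues ≈ -5, 2, 3, 4. (A is shown rounded to 4 decimals, so these recover the underlying integer eigenvalues to within that precision.)
Verification: the trace of A = 4 equals the sum of eigenvalues 4, and det(A) ≈ -119.9998 matches the eigenvalue product -120.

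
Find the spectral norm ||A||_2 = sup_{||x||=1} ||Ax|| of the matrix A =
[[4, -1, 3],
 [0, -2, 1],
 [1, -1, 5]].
||A||_2 ≈ 6.9413 (= sqrt(largest eigenvalue of A^T A))

||A||_2 = sigma_max(A) = sqrt(lambda_max(A^T A)). Form the symmetric matrix M = A^T A =
[[17, -5, 17],
 [-5, 6, -10],
 [17, -10, 35]].
Its characteristic polynomial (trace, sum of principal 2x2 minors, determinant of M give the coefficients) is
  p(λ) = det(λ I - M) = λ^3 - 58λ^2 + 493λ - 961.
No integer candidate from the rational root theorem (±divisors of 961) is a root, so the roots are irrational. The cubic discriminant is Δ = 57997625 > 0, so there are three distinct real roots. p(2) = -199 and p(3) = 23 have opposite signs, so a root lies in (2, 3); Newton's method refines it to λ ≈ 2.871. p(6) = 125 and p(7) = -9 have opposite signs, so a root lies in (6, 7); Newton's method refines it to λ ≈ 6.9471. p(48) = -337 and p(49) = 1587 have opposite signs, so a root lies in (48, 49); Newton's method refines it to λ ≈ 48.1819. Check (Vieta): the three roots sum to 58, matching tr M = 58.
So the eigenvalues of A^T A are ≈ 2.871, 6.9471, 48.1819 (all ≥ 0, as they must be for A^T A). The largest is λ_max ≈ 48.1819, hence ||A||_2 = sqrt(λ_max) ≈ 6.9413.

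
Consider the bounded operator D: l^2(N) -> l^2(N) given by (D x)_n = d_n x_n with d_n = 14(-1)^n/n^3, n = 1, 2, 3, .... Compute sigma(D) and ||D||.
sigma(D) = {14(-1)^n/n^3 : n ≥ 1} ∪ {0}; ||D|| = 14

A bounded diagonal operator on l^2 with diagonal entries d_n has spectrum equal to the closure of {d_n : n ≥ 1}: every d_n is an eigenvalue (with eigenvector e_n), so {d_n} ⊂ sigma(D); the spectrum is closed, so its closure is too; and for lambda not in the closure, (D - lambda I) has bounded inverse (the diagonal entries 1/(d_n - lambda) are bounded). For our sequence d_n = 14(-1)^n/n^3, n = 1, 2, 3, ...:
  - {d_n} = {14(-1)^n/n^3 : n ≥ 1}; the only limit point is 0
  - closure = {14(-1)^n/n^3 : n ≥ 1} ∪ {0}
For the norm: a diagonal operator has ||D|| = sup_n |d_n|. Here |d_n| = 14/n^3 is decreasing, so sup_n |d_n| = |d_1| = 14. So ||D|| = 14.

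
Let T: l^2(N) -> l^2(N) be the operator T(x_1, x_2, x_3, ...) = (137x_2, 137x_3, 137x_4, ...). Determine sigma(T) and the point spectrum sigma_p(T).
sigma(T) = closed disk {z in C : |z| ≤ 137}; sigma_p(T) = open disk {z in C : |z| < 137}

Note T = 137·V where V is the unit left shift (V x)_k = x_{k+1}; so sigma(T) = 137·sigma(V) and ||T|| = 137||V||. ||T x||^2 = 18769sum_{k≥2} |x_k|^2 ≤ 18769||x||^2, with equality on {x : x_1 = 0}, so ||T|| = 137. For any lambda with |lambda| < 137, set r = lambda/137 (|r| < 1); the vector x = (1, r, r^2, ...) is in l^2 and satisfies T x = 137(r, r^2, ...) = lambda x, so lambda is an eigenvalue. On the boundary |lambda| = 137 the geometric series diverges, so no l^2 eigenvector exists, but these lambda lie in the approximate point spectrum. Hence sigma(T) is the closed disk of radius 137 and sigma_p(T) is the open disk.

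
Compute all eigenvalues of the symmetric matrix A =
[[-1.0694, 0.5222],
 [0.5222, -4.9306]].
sigma(A) ≈ {-5, -1}

A is real symmetric, so its spectrum consists of real eigenvalues. Expanding the characteristic polynomial of the displayed matrix gives
  det(λ I - A) = p(λ) = λ^2 + (6)λ + (5).
Solving p(λ) = 0 yields eigenvalues ≈ -5, -1. (A is shown rounded to 4 decimals, so these recover the underlying integer eigenvalues to within that precision.)
Verification: the trace of A = -6 equals the sum of eigenvalues -6, and det(A) ≈ 5.0001 matches the eigenvalue product 5.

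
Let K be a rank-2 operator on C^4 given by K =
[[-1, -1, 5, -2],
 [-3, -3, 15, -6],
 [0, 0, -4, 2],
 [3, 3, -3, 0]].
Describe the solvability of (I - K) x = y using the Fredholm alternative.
(I - K) is invertible (det(I - K) = 55 ≠ 0), so for every y in C^4 the equation (I - K) x = y has a unique solution.

K has rank 2 and factors as K = U V^T = u1 v1^T + u2 v2^T with u1 = (1, 3, 0, -3), v1 = (-1, -1, 3, -1), u2 = (-1, -3, 2, -3), v2 = (0, 0, -2, 1) (multiplying out reproduces the displayed K). The nonzero eigenvalues of U V^T coincide with those of the 2 x 2 matrix G = V^T U = [[v1·u1, v1·u2], [v2·u1, v2·u2]] = [[-1, 13], [-3, -7]], and by the Sylvester determinant identity det(I_4 - U V^T) = det(I_2 - V^T U) = det([[2, -13], [3, 8]]) = (2)(8) - (-13)(3) = 55. (Direct check: I - K =
[[2, 1, -5, 2],
 [3, 4, -15, 6],
 [0, 0, 5, -2],
 [-3, -3, 3, 1]]
has determinant 55.) The finite-dimensional Fredholm alternative says: either (I - K) is invertible, or ker(I - K) ≠ {0} and then range(I - K) = ker((I - K)^*)^⊥, with dim ker(I - K) = dim ker((I - K)^*). Since det(I - K) ≠ 0, 1 is not an eigenvalue of K and ker(I - K) = {0}, so we are in the first case: for every y there is a unique x = (I - K)^(-1) y. (Explicitly, by the Woodbury identity, (I - U V^T)^(-1) = I + U (I_2 - G)^(-1) V^T.)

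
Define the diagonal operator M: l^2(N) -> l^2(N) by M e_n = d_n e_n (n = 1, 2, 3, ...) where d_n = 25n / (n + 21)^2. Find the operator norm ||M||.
||M|| = 25/84 (attained at n = 21)

For M diagonal, ||M|| = sup_n |d_n|. Treat f(x) = 25x / (x + 21)^2 for real x > 0. By the quotient rule, f'(x) = 25(21 - x)/(x + 21)^3, which is positive for x < 21 and negative for x > 21. So f has a unique maximum at x = 21, and since 21 is a positive integer, the supremum over n ≥ 1 is attained at n = 21: d_21 = 25·21/(21 + 21)^2 = 25·21/1764 = 25/84. Hence ||M|| = 25/84.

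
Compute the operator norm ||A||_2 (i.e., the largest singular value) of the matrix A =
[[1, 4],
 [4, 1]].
||A||_2 = 5 (= sqrt(largest eigenvalue of A^T A))

||A||_2 = sigma_max(A) = sqrt(lambda_max(A^T A)). Form the symmetric matrix M = A^T A =
[[17, 8],
 [8, 17]].
Its characteristic polynomial (trace, determinant of M give the coefficients) is
  p(λ) = det(λ I - M) = λ^2 - 34λ + 225.
For λ^2 - 34λ + 225 the discriminant is 256. It is a perfect square (16^2), so the roots are rational: λ = (34 ± 16)/2 = 25, 9.
So the eigenvalues of A^T A are ≈ 9, 25 (all ≥ 0, as they must be for A^T A). The largest is λ_max = 25, hence ||A||_2 = sqrt(λ_max) = 5.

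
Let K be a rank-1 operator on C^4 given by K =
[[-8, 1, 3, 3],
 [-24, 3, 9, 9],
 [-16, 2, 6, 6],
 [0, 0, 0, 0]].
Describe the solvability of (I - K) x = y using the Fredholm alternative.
(I - K) is singular (det(I - K) = 0, i.e. 1 ∈ sigma(K)). (I - K) x = y is solvable iff y ⊥ ker((I - K)^*) = span{(-8, 1, 3, 3)}, i.e. iff -8y_1 + y_2 + 3y_3 + 3y_4 = 0. When solvable, the solutions are x = y + c·(1, 3, 2, 0), c arbitrary (ker(I - K) = span{(1, 3, 2, 0)}, dimension 1).

K has rank 1, so it is an outer product K = u v^T: every row of K is a multiple of one row vector. Reading off the entries, u = (1, 3, 2, 0) and v = (-8, 1, 3, 3) (row i of K equals u_i·v^T). A rank-one matrix u v^T satisfies K u = u (v·u) and kills the (3)-dimensional subspace v^⊥, so its characteristic polynomial is lambda^3 (lambda - v·u) with v·u = tr K = 1. Hence the eigenvalues of I - K are 1 (multiplicity 3) and 1 - (1) = 0, so det(I - K) = 0. (Direct check: I - K =
[[9, -1, -3, -3],
 [24, -2, -9, -9],
 [16, -2, -5, -6],
 [0, 0, 0, 1]]
has determinant 0.) So 1 is an eigenvalue of K and (I - K) is not invertible. The finite-dimensional Fredholm alternative says: either (I - K) is invertible, or ker(I - K) ≠ {0} and then range(I - K) = ker((I - K)^*)^⊥, with dim ker(I - K) = dim ker((I - K)^*). We are in the second case, so we need both kernels. Kernel of I - K: (I - K) u = u - u (v·u) = u - u = 0, so ker(I - K) = span{u} = span{(1, 3, 2, 0)} (it is exactly 1-dimensional because rank(I - K) = 3). Kernel of the adjoint: K is real, so (I - K)^* = I - K^T = I - v u^T, and (I - v u^T) v = v - v (u·v) = 0; hence ker((I - K)^*) = span{v} = span{(-8, 1, 3, 3)}. Therefore (I - K) x = y is solvable iff <y, v> = 0, i.e. iff -8y_1 + y_2 + 3y_3 + 3y_4 = 0. When this holds, K y = u (v·y) = 0, so (I - K) y = y and x = y is a particular solution; the full solution set is the line x = y + c·u = y + c·(1, 3, 2, 0), c ∈ C.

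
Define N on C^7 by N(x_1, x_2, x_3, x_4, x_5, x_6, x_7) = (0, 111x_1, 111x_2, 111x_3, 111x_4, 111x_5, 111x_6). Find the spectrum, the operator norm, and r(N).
sigma(N) = {0}; ||N|| = 111; r(N) = 0. (N is nilpotent with N^7 = 0.)

On C^7, N is a strictly lower-triangular matrix with 111 on the subdiagonal and zeros elsewhere, so its characteristic polynomial is lambda^7 and every eigenvalue is 0: sigma(N) = {0}. For the operator norm, N e_i = 111e_{i+1} for i = 1, ..., 6 and N e_7 = 0, so the singular values of N are 111 (with multiplicity 6) and 0; hence ||N|| = 111. The spectral radius r(N) = max|lambda| = 0. Note ||N|| > r(N) — characteristic of non-normal nilpotent operators. Indeed N^7 = 0.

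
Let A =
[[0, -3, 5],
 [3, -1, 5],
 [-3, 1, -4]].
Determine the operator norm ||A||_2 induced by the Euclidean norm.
||A||_2 ≈ 9.2764 (= sqrt(largest eigenvalue of A^T A))

||A||_2 = sigma_max(A) = sqrt(lambda_max(A^T A)). Form the symmetric matrix M = A^T A =
[[18, -6, 27],
 [-6, 11, -24],
 [27, -24, 66]].
Its characteristic polynomial (trace, sum of principal 2x2 minors, determinant of M give the coefficients) is
  p(λ) = det(λ I - M) = λ^3 - 95λ^2 + 771λ - 81.
No integer candidate from the rational root theorem (±divisors of 81) is a root, so the roots are irrational. The cubic discriminant is Δ = 3360398544 > 0, so there are three distinct real roots. p(0) = -81 and p(1) = 596 have opposite signs, so a root lies in (0, 1); Newton's method refines it to λ ≈ 0.1065. p(8) = 519 and p(9) = -108 have opposite signs, so a root lies in (8, 9); Newton's method refines it to λ ≈ 8.8424. p(86) = -339 and p(87) = 6444 have opposite signs, so a root lies in (86, 87); Newton's method refines it to λ ≈ 86.0512. Check (Vieta): the three roots sum to 95, matching tr M = 95.
So the eigenvalues of A^T A are ≈ 0.1065, 8.8424, 86.0512 (all ≥ 0, as they must be for A^T A). The largest is λ_max ≈ 86.0512, hence ||A||_2 = sqrt(λ_max) ≈ 9.2764.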